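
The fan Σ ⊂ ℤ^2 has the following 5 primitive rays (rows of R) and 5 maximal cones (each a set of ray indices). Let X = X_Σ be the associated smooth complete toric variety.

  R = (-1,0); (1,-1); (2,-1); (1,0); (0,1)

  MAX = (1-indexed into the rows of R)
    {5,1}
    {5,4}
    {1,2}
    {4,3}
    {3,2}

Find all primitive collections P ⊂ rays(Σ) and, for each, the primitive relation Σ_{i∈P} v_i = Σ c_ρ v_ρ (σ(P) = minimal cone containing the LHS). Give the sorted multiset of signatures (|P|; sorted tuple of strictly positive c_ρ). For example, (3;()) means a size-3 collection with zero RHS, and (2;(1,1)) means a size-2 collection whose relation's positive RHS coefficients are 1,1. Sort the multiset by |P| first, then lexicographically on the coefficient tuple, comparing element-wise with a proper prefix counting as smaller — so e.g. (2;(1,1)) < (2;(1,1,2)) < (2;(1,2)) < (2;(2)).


Δ(Σ) — 5 vertices, 5 min non-faces:

  {1,4}:  v_{1} + v_{4} = 0 — sig = (2;())
  {1,3}:  v_{1} + v_{3} = v_{2} — sig = (2;(1))
  {2,4}:  v_{2} + v_{4} = v_{3} — sig = (2;(1))
  {2,5}:  v_{2} + v_{5} = v_{4} — sig = (2;(1))
  {3,5}:  v_{3} + v_{5} = 2·v_{4} — sig = (2;(2))

Signatures (|P|; sorted positive RHS coefficients), sorted:
    |P|=2: 5 collections, coeffs (), (1), (1), (1), (2)


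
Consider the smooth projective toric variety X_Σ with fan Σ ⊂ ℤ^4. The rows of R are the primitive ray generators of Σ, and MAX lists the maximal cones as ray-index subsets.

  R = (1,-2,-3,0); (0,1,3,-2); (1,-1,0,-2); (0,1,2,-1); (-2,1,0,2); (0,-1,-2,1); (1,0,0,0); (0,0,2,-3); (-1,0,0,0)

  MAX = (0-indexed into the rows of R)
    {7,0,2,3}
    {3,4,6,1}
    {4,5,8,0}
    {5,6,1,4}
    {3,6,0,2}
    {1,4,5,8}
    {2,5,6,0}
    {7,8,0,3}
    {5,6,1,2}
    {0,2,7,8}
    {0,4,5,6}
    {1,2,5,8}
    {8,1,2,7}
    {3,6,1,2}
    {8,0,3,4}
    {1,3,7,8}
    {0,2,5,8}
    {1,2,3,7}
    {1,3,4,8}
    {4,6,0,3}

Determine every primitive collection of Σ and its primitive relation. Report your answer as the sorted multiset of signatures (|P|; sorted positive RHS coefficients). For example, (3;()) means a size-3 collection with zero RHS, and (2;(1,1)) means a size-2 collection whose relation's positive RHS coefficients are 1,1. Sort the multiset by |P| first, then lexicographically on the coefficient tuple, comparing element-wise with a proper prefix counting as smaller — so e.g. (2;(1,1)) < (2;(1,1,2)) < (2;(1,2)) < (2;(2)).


8 collections generate NE(X_Σ); each relation:

  P = {3,5}:  v_{3} + v_{5} = 0  so sig = (2;())
  P = {6,8}:  v_{6} + v_{8} = 0  so sig = (2;())
  P = {0,1}:  v_{0} + v_{1} = v_{2}  so sig = (2;(1))
  P = {2,4}:  v_{2} + v_{4} = v_{8}  so sig = (2;(1))
  P = {5,7}:  v_{5} + v_{7} = v_{2} + v_{8}  so sig = (2;(1,1))
  P = {6,7}:  v_{6} + v_{7} = v_{2} + v_{3}  so sig = (2;(1,1))
  P = {4,7}:  v_{4} + v_{7} = v_{3} + 2·v_{8}  so sig = (2;(1,2))
  P = {2,3,8}:  v_{2} + v_{3} + v_{8} = v_{7}  so sig = (3;(1))

Sorted signature multiset PRS(X):
    (2;())
    (2;())
    (2;(1))
    (2;(1))
    (2;(1,1))
    (2;(1,1))
    (2;(1,2))
    (3;(1))


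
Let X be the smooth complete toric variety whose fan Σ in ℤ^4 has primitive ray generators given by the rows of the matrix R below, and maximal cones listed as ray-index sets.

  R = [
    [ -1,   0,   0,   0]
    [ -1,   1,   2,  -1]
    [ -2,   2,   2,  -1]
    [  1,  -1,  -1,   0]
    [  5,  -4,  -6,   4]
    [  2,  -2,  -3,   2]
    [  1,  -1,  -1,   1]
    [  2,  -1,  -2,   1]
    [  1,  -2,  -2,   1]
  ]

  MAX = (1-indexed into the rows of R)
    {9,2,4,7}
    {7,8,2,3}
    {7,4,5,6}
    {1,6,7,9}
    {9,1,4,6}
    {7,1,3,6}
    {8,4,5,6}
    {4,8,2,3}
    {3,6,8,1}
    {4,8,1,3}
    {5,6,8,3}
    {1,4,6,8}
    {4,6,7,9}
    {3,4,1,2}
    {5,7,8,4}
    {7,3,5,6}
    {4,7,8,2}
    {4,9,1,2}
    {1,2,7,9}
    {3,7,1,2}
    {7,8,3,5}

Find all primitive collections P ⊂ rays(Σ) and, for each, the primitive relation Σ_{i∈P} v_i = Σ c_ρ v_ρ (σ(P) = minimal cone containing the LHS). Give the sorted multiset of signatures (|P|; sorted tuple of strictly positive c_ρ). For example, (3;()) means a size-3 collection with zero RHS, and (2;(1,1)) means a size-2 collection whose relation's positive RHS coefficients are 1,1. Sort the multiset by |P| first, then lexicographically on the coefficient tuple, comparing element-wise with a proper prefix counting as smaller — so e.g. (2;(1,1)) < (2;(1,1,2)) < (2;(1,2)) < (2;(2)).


The 13 primitive collections of Σ (r=9, n=4):

  • {2,6}:  v_{2} + v_{6} = v_{7}  ⇒ sig = (2;(1))
  • {3,9}:  v_{3} + v_{9} = v_{1}  ⇒ sig = (2;(1))
  • {8,9}:  v_{8} + v_{9} = v_{4} + v_{6}  ⇒ sig = (2;(1,1))
  • {5,9}:  v_{5} + v_{9} = v_{4} + 2·v_{6} + v_{7}  ⇒ sig = (2;(1,1,2))
  • {2,5}:  v_{2} + v_{5} = 2·v_{7} + v_{8}  ⇒ sig = (2;(1,2))
  • {1,5}:  v_{1} + v_{5} = 2·v_{6}  ⇒ sig = (2;(2))
  • {1,2,8}:  v_{1} + v_{2} + v_{8} = 0  ⇒ sig = (3;())
  • {3,4,7}:  v_{3} + v_{4} + v_{7} = 0  ⇒ sig = (3;())
  • {1,4,7}:  v_{1} + v_{4} + v_{7} = v_{9}  ⇒ sig = (3;(1))
  • {1,7,8}:  v_{1} + v_{7} + v_{8} = v_{6}  ⇒ sig = (3;(1))
  • {6,7,8}:  v_{6} + v_{7} + v_{8} = v_{5}  ⇒ sig = (3;(1))
  • {3,4,5}:  v_{3} + v_{4} + v_{5} = v_{6} + v_{8}  ⇒ sig = (3;(1,1))
  • {3,4,6}:  v_{3} + v_{4} + v_{6} = v_{1} + v_{8}  ⇒ sig = (3;(1,1))

Signatures (|P|; sorted positive RHS coefficients), sorted:
    |P|=2: 6 collections, coeffs (1), (1), (1,1), (1,1,2), (1,2), (2)
    |P|=3: 7 collections, coeffs (), (), (1), (1), (1), (1,1), (1,1)


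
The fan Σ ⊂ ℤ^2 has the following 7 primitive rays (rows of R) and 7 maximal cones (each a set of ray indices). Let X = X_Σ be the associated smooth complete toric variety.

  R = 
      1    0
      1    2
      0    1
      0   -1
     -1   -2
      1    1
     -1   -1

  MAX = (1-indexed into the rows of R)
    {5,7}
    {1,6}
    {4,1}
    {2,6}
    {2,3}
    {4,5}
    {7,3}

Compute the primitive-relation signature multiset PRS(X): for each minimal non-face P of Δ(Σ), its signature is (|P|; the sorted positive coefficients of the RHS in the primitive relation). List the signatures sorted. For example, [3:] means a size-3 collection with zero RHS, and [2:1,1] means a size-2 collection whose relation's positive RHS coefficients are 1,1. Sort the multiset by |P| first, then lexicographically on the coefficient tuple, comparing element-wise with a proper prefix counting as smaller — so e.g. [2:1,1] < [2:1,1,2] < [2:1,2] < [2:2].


Minimal non-faces — 14 found among 7 rays, 7 max cones:

  P = {2,5}:  v_{2} + v_{5} = 0  so sig = [2:]
  P = {3,4}:  v_{3} + v_{4} = 0  so sig = [2:]
  P = {6,7}:  v_{6} + v_{7} = 0  so sig = [2:]
  P = {1,3}:  v_{1} + v_{3} = v_{6}  so sig = [2:1]
  P = {1,7}:  v_{1} + v_{7} = v_{4}  so sig = [2:1]
  P = {2,4}:  v_{2} + v_{4} = v_{6}  so sig = [2:1]
  P = {2,7}:  v_{2} + v_{7} = v_{3}  so sig = [2:1]
  P = {3,5}:  v_{3} + v_{5} = v_{7}  so sig = [2:1]
  P = {3,6}:  v_{3} + v_{6} = v_{2}  so sig = [2:1]
  P = {4,6}:  v_{4} + v_{6} = v_{1}  so sig = [2:1]
  P = {4,7}:  v_{4} + v_{7} = v_{5}  so sig = [2:1]
  P = {5,6}:  v_{5} + v_{6} = v_{4}  so sig = [2:1]
  P = {1,2}:  v_{1} + v_{2} = 2·v_{6}  so sig = [2:2]
  P = {1,5}:  v_{1} + v_{5} = 2·v_{4}  so sig = [2:2]

so the primitive-relation signature multiset is
    |P|=2: 14 collections, coeffs (), (), (), (1), (1), (1), (1), (1), (1), (1), (1), (1), (2), (2)


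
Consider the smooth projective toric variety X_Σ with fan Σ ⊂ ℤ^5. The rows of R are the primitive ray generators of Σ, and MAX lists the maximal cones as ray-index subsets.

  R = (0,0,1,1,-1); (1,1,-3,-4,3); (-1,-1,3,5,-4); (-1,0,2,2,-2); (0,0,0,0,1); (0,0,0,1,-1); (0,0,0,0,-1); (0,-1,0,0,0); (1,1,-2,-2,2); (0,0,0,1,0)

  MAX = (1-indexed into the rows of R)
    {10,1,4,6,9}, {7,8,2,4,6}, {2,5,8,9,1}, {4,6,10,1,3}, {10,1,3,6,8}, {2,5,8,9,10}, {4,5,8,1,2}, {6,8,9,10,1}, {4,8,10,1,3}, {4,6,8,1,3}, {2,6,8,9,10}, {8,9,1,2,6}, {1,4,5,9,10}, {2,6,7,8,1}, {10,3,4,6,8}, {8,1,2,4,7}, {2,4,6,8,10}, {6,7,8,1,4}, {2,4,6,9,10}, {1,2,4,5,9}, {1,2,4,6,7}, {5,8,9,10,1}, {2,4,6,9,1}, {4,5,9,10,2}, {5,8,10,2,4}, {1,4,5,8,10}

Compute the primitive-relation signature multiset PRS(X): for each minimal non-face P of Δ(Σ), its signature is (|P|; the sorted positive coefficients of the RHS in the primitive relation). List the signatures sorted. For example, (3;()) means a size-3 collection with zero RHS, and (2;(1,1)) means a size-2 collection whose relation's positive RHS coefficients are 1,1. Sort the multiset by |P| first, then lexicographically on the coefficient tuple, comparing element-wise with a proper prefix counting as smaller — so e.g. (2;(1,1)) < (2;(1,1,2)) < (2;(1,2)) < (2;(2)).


Minimal non-faces — 12 found among 10 rays, 26 max cones:

  • {5,7}:  v_{5} + v_{7} = 0 ; sig = (2;())
  • {2,3}:  v_{2} + v_{3} = v_{6} ; sig = (2;(1))
  • {5,6}:  v_{5} + v_{6} = v_{10} ; sig = (2;(1))
  • {7,10}:  v_{7} + v_{10} = v_{6} ; sig = (2;(1))
  • {3,9}:  v_{3} + v_{9} = v_{1} + v_{6} + v_{10} ; sig = (2;(1,1,1))
  • {7,9}:  v_{7} + v_{9} = v_{1} + v_{2} + v_{6} ; sig = (2;(1,1,1))
  • {3,5}:  v_{3} + v_{5} = v_{1} + v_{4} + v_{8} + 2·v_{10} ; sig = (2;(1,1,1,2))
  • {3,7}:  v_{3} + v_{7} = v_{1} + v_{4} + 2·v_{6} + v_{8} ; sig = (2;(1,1,1,2))
  • {4,8,9}:  v_{4} + v_{8} + v_{9} = 0 ; sig = (3;())
  • {1,2,10}:  v_{1} + v_{2} + v_{10} = v_{9} ; sig = (3;(1))
  • {1,2,4,6,8}:  v_{1} + v_{2} + v_{4} + v_{6} + v_{8} = v_{7} ; sig = (5;(1))
  • {1,4,6,8,10}:  v_{1} + v_{4} + v_{6} + v_{8} + v_{10} = v_{3} ; sig = (5;(1))

so the primitive-relation signature multiset is
[(2;()), (2;(1)), (2;(1)), (2;(1)), (2;(1,1,1)), (2;(1,1,1)), (2;(1,1,1,2)), (2;(1,1,1,2)), (3;()), (3;(1)), (5;(1)), (5;(1))]


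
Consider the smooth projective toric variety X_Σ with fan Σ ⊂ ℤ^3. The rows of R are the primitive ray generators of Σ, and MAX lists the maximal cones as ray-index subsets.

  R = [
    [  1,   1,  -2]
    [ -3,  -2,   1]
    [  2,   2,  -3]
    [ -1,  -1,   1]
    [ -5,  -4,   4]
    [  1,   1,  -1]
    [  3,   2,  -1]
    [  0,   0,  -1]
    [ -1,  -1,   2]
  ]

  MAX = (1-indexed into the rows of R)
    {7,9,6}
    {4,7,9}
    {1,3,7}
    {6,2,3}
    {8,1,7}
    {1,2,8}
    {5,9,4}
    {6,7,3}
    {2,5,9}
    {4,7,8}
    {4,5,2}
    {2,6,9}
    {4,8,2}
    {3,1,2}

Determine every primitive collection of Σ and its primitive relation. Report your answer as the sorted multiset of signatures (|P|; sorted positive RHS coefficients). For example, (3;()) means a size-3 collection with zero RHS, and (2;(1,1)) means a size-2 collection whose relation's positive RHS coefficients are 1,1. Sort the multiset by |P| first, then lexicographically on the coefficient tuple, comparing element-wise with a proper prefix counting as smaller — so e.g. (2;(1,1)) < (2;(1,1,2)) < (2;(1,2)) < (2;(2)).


Δ(Σ) — 9 vertices, 16 min non-faces:

  P={1,9}:  v_{1} + v_{9} = 0  →  sig = (2;())
  P={2,7}:  v_{2} + v_{7} = 0  →  sig = (2;())
  P={4,6}:  v_{4} + v_{6} = 0  →  sig = (2;())
  P={1,4}:  v_{1} + v_{4} = v_{8}  →  sig = (2;(1))
  P={1,6}:  v_{1} + v_{6} = v_{3}  →  sig = (2;(1))
  P={3,4}:  v_{3} + v_{4} = v_{1}  →  sig = (2;(1))
  P={3,5}:  v_{3} + v_{5} = v_{2}  →  sig = (2;(1))
  P={3,9}:  v_{3} + v_{9} = v_{6}  →  sig = (2;(1))
  P={6,8}:  v_{6} + v_{8} = v_{1}  →  sig = (2;(1))
  P={8,9}:  v_{8} + v_{9} = v_{4}  →  sig = (2;(1))
  P={1,5}:  v_{1} + v_{5} = v_{2} + v_{4}  →  sig = (2;(1,1))
  P={5,6}:  v_{5} + v_{6} = v_{2} + v_{9}  →  sig = (2;(1,1))
  P={5,7}:  v_{5} + v_{7} = v_{4} + v_{9}  →  sig = (2;(1,1))
  P={5,8}:  v_{5} + v_{8} = v_{2} + 2·v_{4}  →  sig = (2;(1,2))
  P={3,8}:  v_{3} + v_{8} = 2·v_{1}  →  sig = (2;(2))
  P={2,4,9}:  v_{2} + v_{4} + v_{9} = v_{5}  →  sig = (3;(1))

Sorted signature multiset PRS(X):
[(2;()), (2;()), (2;()), (2;(1)), (2;(1)), (2;(1)), (2;(1)), (2;(1)), (2;(1)), (2;(1)), (2;(1,1)), (2;(1,1)), (2;(1,1)), (2;(1,2)), (2;(2)), (3;(1))]


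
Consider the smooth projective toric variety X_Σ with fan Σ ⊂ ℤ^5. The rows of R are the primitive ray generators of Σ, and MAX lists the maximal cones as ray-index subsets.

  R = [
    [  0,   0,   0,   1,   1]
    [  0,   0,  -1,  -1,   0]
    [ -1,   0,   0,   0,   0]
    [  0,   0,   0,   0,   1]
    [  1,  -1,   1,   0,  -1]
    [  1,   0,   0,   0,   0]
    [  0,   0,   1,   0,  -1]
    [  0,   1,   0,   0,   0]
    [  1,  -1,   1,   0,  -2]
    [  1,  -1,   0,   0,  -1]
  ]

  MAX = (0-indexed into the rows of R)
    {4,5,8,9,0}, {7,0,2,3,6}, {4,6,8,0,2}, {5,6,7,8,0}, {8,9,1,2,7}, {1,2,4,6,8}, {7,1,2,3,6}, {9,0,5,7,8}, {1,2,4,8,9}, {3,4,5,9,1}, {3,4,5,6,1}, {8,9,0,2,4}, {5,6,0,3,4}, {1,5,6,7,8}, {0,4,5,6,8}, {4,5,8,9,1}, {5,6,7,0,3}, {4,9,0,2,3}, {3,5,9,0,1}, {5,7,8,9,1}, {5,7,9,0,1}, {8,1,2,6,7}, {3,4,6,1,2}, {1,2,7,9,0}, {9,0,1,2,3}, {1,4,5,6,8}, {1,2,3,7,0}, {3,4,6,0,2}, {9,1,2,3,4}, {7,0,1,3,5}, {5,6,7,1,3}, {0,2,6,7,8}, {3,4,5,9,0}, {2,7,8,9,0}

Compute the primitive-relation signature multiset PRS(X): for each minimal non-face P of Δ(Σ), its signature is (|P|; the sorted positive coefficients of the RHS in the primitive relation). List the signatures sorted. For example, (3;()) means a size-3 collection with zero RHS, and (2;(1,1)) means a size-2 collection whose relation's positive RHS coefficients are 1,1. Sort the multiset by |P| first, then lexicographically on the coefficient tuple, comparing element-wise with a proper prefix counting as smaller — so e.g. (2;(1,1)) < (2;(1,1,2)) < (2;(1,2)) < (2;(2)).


|primitive collections| = 8. Relations:

  • {2,5}:  v_{2} + v_{5} = 0 — sig = (2;())
  • {3,8}:  v_{3} + v_{8} = v_{4} — sig = (2;(1))
  • {6,9}:  v_{6} + v_{9} = v_{8} — sig = (2;(1))
  • {4,7}:  v_{4} + v_{7} = v_{5} + v_{6} — sig = (2;(1,1))
  • {0,1,6}:  v_{0} + v_{1} + v_{6} = 0 — sig = (3;())
  • {0,1,8}:  v_{0} + v_{1} + v_{8} = v_{9} — sig = (3;(1))
  • {3,7,9}:  v_{3} + v_{7} + v_{9} = v_{5} — sig = (3;(1))
  • {0,1,4}:  v_{0} + v_{1} + v_{4} = v_{3} + v_{9} — sig = (3;(1,1))

Sorted signature multiset PRS(X):
[(2;()), (2;(1)), (2;(1)), (2;(1,1)), (3;()), (3;(1)), (3;(1)), (3;(1,1))]


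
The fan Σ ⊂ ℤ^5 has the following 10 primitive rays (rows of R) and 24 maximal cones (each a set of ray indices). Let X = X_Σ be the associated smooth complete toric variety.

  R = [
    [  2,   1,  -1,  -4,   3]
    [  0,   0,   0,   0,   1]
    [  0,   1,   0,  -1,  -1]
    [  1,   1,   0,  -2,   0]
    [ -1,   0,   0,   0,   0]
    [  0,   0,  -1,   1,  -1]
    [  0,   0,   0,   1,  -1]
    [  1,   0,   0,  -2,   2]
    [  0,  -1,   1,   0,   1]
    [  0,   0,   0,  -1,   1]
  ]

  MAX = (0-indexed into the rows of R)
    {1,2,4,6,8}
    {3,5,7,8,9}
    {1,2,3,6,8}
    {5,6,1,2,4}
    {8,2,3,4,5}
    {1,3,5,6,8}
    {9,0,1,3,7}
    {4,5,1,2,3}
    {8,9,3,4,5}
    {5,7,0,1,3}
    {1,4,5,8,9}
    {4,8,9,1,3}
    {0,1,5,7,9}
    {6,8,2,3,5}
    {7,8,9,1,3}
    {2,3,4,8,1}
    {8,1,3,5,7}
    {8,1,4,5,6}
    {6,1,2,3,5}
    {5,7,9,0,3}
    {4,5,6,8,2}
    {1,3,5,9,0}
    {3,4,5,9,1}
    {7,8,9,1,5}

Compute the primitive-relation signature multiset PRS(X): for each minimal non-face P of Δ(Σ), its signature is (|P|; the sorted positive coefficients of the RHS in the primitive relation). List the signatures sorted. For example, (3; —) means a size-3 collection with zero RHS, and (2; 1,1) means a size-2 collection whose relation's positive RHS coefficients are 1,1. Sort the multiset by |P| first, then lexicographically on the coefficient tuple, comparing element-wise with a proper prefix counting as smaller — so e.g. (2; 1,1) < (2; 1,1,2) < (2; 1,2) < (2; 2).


Minimal non-faces — 14 found among 10 rays, 24 max cones:

  P = {6,9}:  v_{6} + v_{9} = 0  so sig = (2; —)
  P = {2,7}:  v_{2} + v_{7} = v_{3} + v_{9}  so sig = (2; 1,1)
  P = {2,9}:  v_{2} + v_{9} = v_{3} + v_{4}  so sig = (2; 1,1)
  P = {0,6}:  v_{0} + v_{6} = v_{1} + v_{3} + v_{5} + v_{7}  so sig = (2; 1,1,1,1)
  P = {6,7}:  v_{6} + v_{7} = v_{1} + v_{3} + v_{5} + v_{8}  so sig = (2; 1,1,1,1)
  P = {0,4}:  v_{0} + v_{4} = v_{1} + v_{3} + v_{5} + 3·v_{9}  so sig = (2; 1,1,1,3)
  P = {0,2}:  v_{0} + v_{2} = v_{1} + 2·v_{3} + v_{5} + 2·v_{9}  so sig = (2; 1,1,2,2)
  P = {0,8}:  v_{0} + v_{8} = 2·v_{7}  so sig = (2; 2)
  P = {4,7}:  v_{4} + v_{7} = 2·v_{9}  so sig = (2; 2)
  P = {3,4,6}:  v_{3} + v_{4} + v_{6} = v_{2}  so sig = (3; 1)
  P = {1,2,5,8}:  v_{1} + v_{2} + v_{5} + v_{8} = 0  so sig = (4; —)
  P = {1,3,4,5,8}:  v_{1} + v_{3} + v_{4} + v_{5} + v_{8} = v_{9}  so sig = (5; 1)
  P = {1,3,5,7,9}:  v_{1} + v_{3} + v_{5} + v_{7} + v_{9} = v_{0}  so sig = (5; 1)
  P = {1,3,5,8,9}:  v_{1} + v_{3} + v_{5} + v_{8} + v_{9} = v_{7}  so sig = (5; 1)

Signatures (|P|; sorted positive RHS coefficients), sorted:
    (2; —)
    (2; 1,1)
    (2; 1,1)
    (2; 1,1,1,1)
    (2; 1,1,1,1)
    (2; 1,1,1,3)
    (2; 1,1,2,2)
    (2; 2)
    (2; 2)
    (3; 1)
    (4; —)
    (5; 1)
    (5; 1)
    (5; 1)


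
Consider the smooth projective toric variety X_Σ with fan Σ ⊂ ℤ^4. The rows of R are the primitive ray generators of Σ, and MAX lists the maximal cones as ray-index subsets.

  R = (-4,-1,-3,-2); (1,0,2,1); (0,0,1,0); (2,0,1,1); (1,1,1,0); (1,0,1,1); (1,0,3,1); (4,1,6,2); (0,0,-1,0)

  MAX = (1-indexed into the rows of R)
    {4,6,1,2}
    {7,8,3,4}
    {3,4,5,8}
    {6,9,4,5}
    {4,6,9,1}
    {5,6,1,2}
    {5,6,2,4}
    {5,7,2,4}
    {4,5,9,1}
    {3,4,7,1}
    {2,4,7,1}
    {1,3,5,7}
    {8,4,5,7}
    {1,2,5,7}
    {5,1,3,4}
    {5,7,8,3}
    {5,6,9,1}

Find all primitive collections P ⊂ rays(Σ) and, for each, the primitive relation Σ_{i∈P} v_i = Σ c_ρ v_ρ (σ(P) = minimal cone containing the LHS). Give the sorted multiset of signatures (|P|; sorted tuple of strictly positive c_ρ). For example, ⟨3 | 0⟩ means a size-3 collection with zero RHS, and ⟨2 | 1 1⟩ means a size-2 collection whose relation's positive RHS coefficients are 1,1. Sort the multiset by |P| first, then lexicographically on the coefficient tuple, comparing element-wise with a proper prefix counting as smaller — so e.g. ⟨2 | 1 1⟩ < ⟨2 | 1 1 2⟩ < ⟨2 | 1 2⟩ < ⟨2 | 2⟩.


The 14 primitive collections of Σ (r=9, n=4):

  {3,9}:  v_{3} + v_{9} = 0  ⇒ sig = ⟨2 | 0⟩
  {2,3}:  v_{2} + v_{3} = v_{7}  ⇒ sig = ⟨2 | 1⟩
  {2,9}:  v_{2} + v_{9} = v_{6}  ⇒ sig = ⟨2 | 1⟩
  {3,6}:  v_{3} + v_{6} = v_{2}  ⇒ sig = ⟨2 | 1⟩
  {7,9}:  v_{7} + v_{9} = v_{2}  ⇒ sig = ⟨2 | 1⟩
  {8,9}:  v_{8} + v_{9} = v_{4} + v_{5} + v_{7}  ⇒ sig = ⟨2 | 1 1 1⟩
  {6,8}:  v_{6} + v_{8} = v_{2} + v_{4} + v_{5} + v_{7}  ⇒ sig = ⟨2 | 1 1 1 1⟩
  {2,8}:  v_{2} + v_{8} = v_{4} + v_{5} + 2·v_{7}  ⇒ sig = ⟨2 | 1 1 2⟩
  {6,7}:  v_{6} + v_{7} = 2·v_{2}  ⇒ sig = ⟨2 | 2⟩
  {1,8}:  v_{1} + v_{8} = 3·v_{3}  ⇒ sig = ⟨2 | 3⟩
  {1,4,5,6}:  v_{1} + v_{4} + v_{5} + v_{6} = 0  ⇒ sig = ⟨4 | 0⟩
  {1,2,4,5}:  v_{1} + v_{2} + v_{4} + v_{5} = v_{3}  ⇒ sig = ⟨4 | 1⟩
  {3,4,5,7}:  v_{3} + v_{4} + v_{5} + v_{7} = v_{8}  ⇒ sig = ⟨4 | 1⟩
  {1,4,5,7}:  v_{1} + v_{4} + v_{5} + v_{7} = 2·v_{3}  ⇒ sig = ⟨4 | 2⟩

so the primitive-relation signature multiset is
    |P|=2: 10 collections, coeffs (), (1), (1), (1), (1), (1,1,1), (1,1,1,1), (1,1,2), (2), (3)
    |P|=4: 4 collections, coeffs (), (1), (1), (2)


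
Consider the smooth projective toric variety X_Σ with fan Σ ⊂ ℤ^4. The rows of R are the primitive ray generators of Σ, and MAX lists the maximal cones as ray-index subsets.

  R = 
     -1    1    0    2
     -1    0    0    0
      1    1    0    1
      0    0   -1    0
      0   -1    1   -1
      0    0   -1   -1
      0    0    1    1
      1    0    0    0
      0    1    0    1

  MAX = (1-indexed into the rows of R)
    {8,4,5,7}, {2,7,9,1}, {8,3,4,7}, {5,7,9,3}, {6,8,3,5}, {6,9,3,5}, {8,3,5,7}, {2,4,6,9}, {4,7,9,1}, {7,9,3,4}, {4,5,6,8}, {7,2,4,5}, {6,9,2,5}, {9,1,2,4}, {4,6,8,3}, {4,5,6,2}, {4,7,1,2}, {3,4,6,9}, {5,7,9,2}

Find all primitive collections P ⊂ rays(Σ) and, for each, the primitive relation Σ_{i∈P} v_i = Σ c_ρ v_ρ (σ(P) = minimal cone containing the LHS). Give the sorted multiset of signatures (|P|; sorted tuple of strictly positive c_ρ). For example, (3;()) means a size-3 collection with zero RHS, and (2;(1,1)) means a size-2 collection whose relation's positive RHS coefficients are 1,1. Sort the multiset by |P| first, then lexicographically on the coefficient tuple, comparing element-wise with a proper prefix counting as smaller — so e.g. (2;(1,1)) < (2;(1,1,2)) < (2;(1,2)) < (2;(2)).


Primitive collections (11):

  • {2,8}:  v_{2} + v_{8} = 0  ⟹  sig = (2;())
  • {6,7}:  v_{6} + v_{7} = 0  ⟹  sig = (2;())
  • {2,3}:  v_{2} + v_{3} = v_{9}  ⟹  sig = (2;(1))
  • {8,9}:  v_{8} + v_{9} = v_{3}  ⟹  sig = (2;(1))
  • {1,5}:  v_{1} + v_{5} = v_{2} + v_{7}  ⟹  sig = (2;(1,1))
  • {1,6}:  v_{1} + v_{6} = v_{2} + v_{4} + v_{9}  ⟹  sig = (2;(1,1,1))
  • {1,8}:  v_{1} + v_{8} = v_{4} + v_{7} + v_{9}  ⟹  sig = (2;(1,1,1))
  • {1,3}:  v_{1} + v_{3} = v_{4} + v_{7} + 2·v_{9}  ⟹  sig = (2;(1,1,2))
  • {4,5,9}:  v_{4} + v_{5} + v_{9} = 0  ⟹  sig = (3;())
  • {3,4,5}:  v_{3} + v_{4} + v_{5} = v_{8}  ⟹  sig = (3;(1))
  • {2,4,7,9}:  v_{2} + v_{4} + v_{7} + v_{9} = v_{1}  ⟹  sig = (4;(1))

Hence PRS(X_Σ) =
[(2;()), (2;()), (2;(1)), (2;(1)), (2;(1,1)), (2;(1,1,1)), (2;(1,1,1)), (2;(1,1,2)), (3;()), (3;(1)), (4;(1))]


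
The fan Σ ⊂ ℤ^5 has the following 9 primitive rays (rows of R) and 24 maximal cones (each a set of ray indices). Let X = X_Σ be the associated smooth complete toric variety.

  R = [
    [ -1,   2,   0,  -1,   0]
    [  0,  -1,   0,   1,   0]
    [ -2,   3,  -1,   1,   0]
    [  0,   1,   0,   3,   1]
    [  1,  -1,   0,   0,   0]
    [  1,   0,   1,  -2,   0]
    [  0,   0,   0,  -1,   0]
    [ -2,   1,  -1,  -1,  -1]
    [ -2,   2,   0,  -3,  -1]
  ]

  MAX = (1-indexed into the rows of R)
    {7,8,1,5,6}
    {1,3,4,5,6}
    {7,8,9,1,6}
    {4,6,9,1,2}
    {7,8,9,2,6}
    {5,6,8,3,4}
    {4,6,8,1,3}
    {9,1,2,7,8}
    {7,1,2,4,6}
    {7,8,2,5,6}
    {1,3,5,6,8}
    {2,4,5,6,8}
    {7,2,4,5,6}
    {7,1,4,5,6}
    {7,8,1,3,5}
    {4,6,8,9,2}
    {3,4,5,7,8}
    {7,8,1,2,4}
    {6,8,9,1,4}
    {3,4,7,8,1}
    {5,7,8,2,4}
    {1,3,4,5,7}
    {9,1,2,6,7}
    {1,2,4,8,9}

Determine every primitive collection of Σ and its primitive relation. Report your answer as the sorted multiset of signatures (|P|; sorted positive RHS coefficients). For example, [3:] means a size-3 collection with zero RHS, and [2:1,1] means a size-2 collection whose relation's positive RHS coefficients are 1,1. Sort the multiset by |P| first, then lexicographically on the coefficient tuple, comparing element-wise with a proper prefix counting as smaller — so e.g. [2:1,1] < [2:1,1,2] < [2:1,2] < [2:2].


|primitive collections| = 9. Relations:

  • {2,3}:  v_{2} + v_{3} = v_{4} + v_{8}  ⇒ sig = [2:1,1]
  • {5,9}:  v_{5} + v_{9} = v_{6} + v_{8}  ⇒ sig = [2:1,1]
  • {3,9}:  v_{3} + v_{9} = v_{1} + v_{4} + v_{6} + 2·v_{8}  ⇒ sig = [2:1,1,1,2]
  • {1,2,5}:  v_{1} + v_{2} + v_{5} = 0  ⇒ sig = [3:]
  • {3,6,7}:  v_{3} + v_{6} + v_{7} = 2·v_{1} + v_{5}  ⇒ sig = [3:1,2]
  • {4,7,9}:  v_{4} + v_{7} + v_{9} = 2·v_{1} + v_{2}  ⇒ sig = [3:1,2]
  • {1,2,6,8}:  v_{1} + v_{2} + v_{6} + v_{8} = v_{9}  ⇒ sig = [4:1]
  • {1,4,5,8}:  v_{1} + v_{4} + v_{5} + v_{8} = v_{3}  ⇒ sig = [4:1]
  • {4,6,7,8}:  v_{4} + v_{6} + v_{7} + v_{8} = v_{1}  ⇒ sig = [4:1]

so the primitive-relation signature multiset is
[[2:1,1], [2:1,1], [2:1,1,1,2], [3:], [3:1,2], [3:1,2], [4:1], [4:1], [4:1]]


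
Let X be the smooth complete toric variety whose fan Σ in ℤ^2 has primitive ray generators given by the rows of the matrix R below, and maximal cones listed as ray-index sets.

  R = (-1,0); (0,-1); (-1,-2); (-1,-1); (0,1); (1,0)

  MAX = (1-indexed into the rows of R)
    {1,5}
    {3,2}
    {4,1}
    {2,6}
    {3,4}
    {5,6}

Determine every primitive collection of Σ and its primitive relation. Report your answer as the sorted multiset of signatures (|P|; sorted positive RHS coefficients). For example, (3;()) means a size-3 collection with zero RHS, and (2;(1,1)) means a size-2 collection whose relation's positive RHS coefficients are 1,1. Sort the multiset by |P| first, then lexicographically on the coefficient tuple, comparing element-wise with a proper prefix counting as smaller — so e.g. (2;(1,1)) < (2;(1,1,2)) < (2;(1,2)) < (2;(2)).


Minimal non-faces — 9 found among 6 rays, 6 max cones:

  • {1,6}:  v_{1} + v_{6} = 0 — sig = (2;())
  • {2,5}:  v_{2} + v_{5} = 0 — sig = (2;())
  • {1,2}:  v_{1} + v_{2} = v_{4} — sig = (2;(1))
  • {2,4}:  v_{2} + v_{4} = v_{3} — sig = (2;(1))
  • {3,5}:  v_{3} + v_{5} = v_{4} — sig = (2;(1))
  • {4,5}:  v_{4} + v_{5} = v_{1} — sig = (2;(1))
  • {4,6}:  v_{4} + v_{6} = v_{2} — sig = (2;(1))
  • {1,3}:  v_{1} + v_{3} = 2·v_{4} — sig = (2;(2))
  • {3,6}:  v_{3} + v_{6} = 2·v_{2} — sig = (2;(2))

Hence PRS(X_Σ) =
    (2;())
    (2;())
    (2;(1))
    (2;(1))
    (2;(1))
    (2;(1))
    (2;(1))
    (2;(2))
    (2;(2))


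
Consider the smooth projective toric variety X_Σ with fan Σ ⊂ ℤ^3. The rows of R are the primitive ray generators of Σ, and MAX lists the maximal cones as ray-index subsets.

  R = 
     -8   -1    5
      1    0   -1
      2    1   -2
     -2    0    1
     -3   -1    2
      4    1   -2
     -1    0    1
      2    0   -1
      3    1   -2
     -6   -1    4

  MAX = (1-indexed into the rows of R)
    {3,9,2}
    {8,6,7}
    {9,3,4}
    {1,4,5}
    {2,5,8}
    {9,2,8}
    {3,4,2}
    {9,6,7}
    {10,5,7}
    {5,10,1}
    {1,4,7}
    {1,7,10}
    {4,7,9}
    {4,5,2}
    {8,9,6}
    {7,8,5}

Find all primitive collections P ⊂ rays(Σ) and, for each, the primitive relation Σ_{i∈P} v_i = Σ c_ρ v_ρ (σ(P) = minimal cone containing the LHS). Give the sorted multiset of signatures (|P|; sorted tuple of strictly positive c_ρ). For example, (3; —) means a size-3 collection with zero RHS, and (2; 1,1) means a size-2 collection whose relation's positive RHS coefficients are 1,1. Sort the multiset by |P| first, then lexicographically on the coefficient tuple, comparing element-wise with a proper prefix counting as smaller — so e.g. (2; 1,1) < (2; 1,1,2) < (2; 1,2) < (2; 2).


Δ(Σ) — 10 vertices, 25 min non-faces:

  P = {2,7}:  v_{2} + v_{7} = 0  ⟹  sig = (2; —)
  P = {4,8}:  v_{4} + v_{8} = 0  ⟹  sig = (2; —)
  P = {5,9}:  v_{5} + v_{9} = 0  ⟹  sig = (2; —)
  P = {1,8}:  v_{1} + v_{8} = v_{10}  ⟹  sig = (2; 1)
  P = {4,10}:  v_{4} + v_{10} = v_{1}  ⟹  sig = (2; 1)
  P = {2,6}:  v_{2} + v_{6} = v_{8} + v_{9}  ⟹  sig = (2; 1,1)
  P = {2,10}:  v_{2} + v_{10} = v_{4} + v_{5}  ⟹  sig = (2; 1,1)
  P = {3,5}:  v_{3} + v_{5} = v_{2} + v_{4}  ⟹  sig = (2; 1,1)
  P = {3,7}:  v_{3} + v_{7} = v_{4} + v_{9}  ⟹  sig = (2; 1,1)
  P = {3,8}:  v_{3} + v_{8} = v_{2} + v_{9}  ⟹  sig = (2; 1,1)
  P = {4,6}:  v_{4} + v_{6} = v_{7} + v_{9}  ⟹  sig = (2; 1,1)
  P = {5,6}:  v_{5} + v_{6} = v_{7} + v_{8}  ⟹  sig = (2; 1,1)
  P = {8,10}:  v_{8} + v_{10} = v_{5} + v_{7}  ⟹  sig = (2; 1,1)
  P = {9,10}:  v_{9} + v_{10} = v_{4} + v_{7}  ⟹  sig = (2; 1,1)
  P = {1,2}:  v_{1} + v_{2} = 2·v_{4} + v_{5}  ⟹  sig = (2; 1,2)
  P = {1,6}:  v_{1} + v_{6} = v_{4} + 2·v_{7}  ⟹  sig = (2; 1,2)
  P = {1,9}:  v_{1} + v_{9} = 2·v_{4} + v_{7}  ⟹  sig = (2; 1,2)
  P = {3,6}:  v_{3} + v_{6} = 2·v_{9}  ⟹  sig = (2; 2)
  P = {3,10}:  v_{3} + v_{10} = 2·v_{4}  ⟹  sig = (2; 2)
  P = {6,10}:  v_{6} + v_{10} = 2·v_{7}  ⟹  sig = (2; 2)
  P = {1,3}:  v_{1} + v_{3} = 3·v_{4}  ⟹  sig = (2; 3)
  P = {2,4,9}:  v_{2} + v_{4} + v_{9} = v_{3}  ⟹  sig = (3; 1)
  P = {4,5,7}:  v_{4} + v_{5} + v_{7} = v_{10}  ⟹  sig = (3; 1)
  P = {7,8,9}:  v_{7} + v_{8} + v_{9} = v_{6}  ⟹  sig = (3; 1)
  P = {1,5,7}:  v_{1} + v_{5} + v_{7} = 2·v_{10}  ⟹  sig = (3; 2)

Signatures (|P|; sorted positive RHS coefficients), sorted:
[(2; —), (2; —), (2; —), (2; 1), (2; 1), (2; 1,1), (2; 1,1), (2; 1,1), (2; 1,1), (2; 1,1), (2; 1,1), (2; 1,1), (2; 1,1), (2; 1,1), (2; 1,2), (2; 1,2), (2; 1,2), (2; 2), (2; 2), (2; 2), (2; 3), (3; 1), (3; 1), (3; 1), (3; 2)]


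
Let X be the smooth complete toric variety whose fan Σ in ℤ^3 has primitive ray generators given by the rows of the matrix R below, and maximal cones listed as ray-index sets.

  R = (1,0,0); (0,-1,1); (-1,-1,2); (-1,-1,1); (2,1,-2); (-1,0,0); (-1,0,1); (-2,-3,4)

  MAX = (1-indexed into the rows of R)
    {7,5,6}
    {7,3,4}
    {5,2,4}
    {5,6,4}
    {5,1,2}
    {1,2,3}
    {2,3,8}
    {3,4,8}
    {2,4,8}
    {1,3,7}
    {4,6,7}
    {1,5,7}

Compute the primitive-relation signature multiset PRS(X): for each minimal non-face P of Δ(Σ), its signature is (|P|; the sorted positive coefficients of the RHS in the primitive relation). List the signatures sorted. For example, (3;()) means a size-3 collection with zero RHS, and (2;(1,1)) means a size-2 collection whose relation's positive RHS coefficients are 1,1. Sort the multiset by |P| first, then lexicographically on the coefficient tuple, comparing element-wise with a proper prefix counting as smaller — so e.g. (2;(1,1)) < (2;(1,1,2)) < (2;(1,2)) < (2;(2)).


The 12 primitive collections of Σ (r=8, n=3):

  P={1,6}:  v_{1} + v_{6} = 0  so sig = (2;())
  P={1,4}:  v_{1} + v_{4} = v_{2}  so sig = (2;(1))
  P={2,6}:  v_{2} + v_{6} = v_{4}  so sig = (2;(1))
  P={2,7}:  v_{2} + v_{7} = v_{3}  so sig = (2;(1))
  P={3,5}:  v_{3} + v_{5} = v_{1}  so sig = (2;(1))
  P={3,6}:  v_{3} + v_{6} = v_{4} + v_{7}  so sig = (2;(1,1))
  P={1,8}:  v_{1} + v_{8} = 2·v_{2} + v_{3}  so sig = (2;(1,2))
  P={6,8}:  v_{6} + v_{8} = v_{3} + 2·v_{4}  so sig = (2;(1,2))
  P={7,8}:  v_{7} + v_{8} = 2·v_{3} + v_{4}  so sig = (2;(1,2))
  P={5,8}:  v_{5} + v_{8} = 2·v_{2}  so sig = (2;(2))
  P={4,5,7}:  v_{4} + v_{5} + v_{7} = 0  so sig = (3;())
  P={2,3,4}:  v_{2} + v_{3} + v_{4} = v_{8}  so sig = (3;(1))

Signatures (|P|; sorted positive RHS coefficients), sorted:
{ (2;()),  (2;(1)) ×4,  (2;(1,1)),  (2;(1,2)) ×3,  (2;(2)),  (3;()),  (3;(1)) }


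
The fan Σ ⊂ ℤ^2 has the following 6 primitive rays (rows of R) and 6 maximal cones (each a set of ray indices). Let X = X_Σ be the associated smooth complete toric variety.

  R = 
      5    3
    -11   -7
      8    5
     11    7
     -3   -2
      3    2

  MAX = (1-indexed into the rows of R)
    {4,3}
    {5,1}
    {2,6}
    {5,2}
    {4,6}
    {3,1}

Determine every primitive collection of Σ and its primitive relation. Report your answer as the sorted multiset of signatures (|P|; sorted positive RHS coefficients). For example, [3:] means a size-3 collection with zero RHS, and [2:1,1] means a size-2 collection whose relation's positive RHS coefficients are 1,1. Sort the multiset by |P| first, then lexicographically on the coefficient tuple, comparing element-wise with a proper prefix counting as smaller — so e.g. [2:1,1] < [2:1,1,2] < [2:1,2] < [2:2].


|primitive collections| = 9. Relations:

  • {2,4}:  v_{2} + v_{4} = 0  ⟹  sig = [2:]
  • {5,6}:  v_{5} + v_{6} = 0  ⟹  sig = [2:]
  • {1,6}:  v_{1} + v_{6} = v_{3}  ⟹  sig = [2:1]
  • {2,3}:  v_{2} + v_{3} = v_{5}  ⟹  sig = [2:1]
  • {3,5}:  v_{3} + v_{5} = v_{1}  ⟹  sig = [2:1]
  • {3,6}:  v_{3} + v_{6} = v_{4}  ⟹  sig = [2:1]
  • {4,5}:  v_{4} + v_{5} = v_{3}  ⟹  sig = [2:1]
  • {1,2}:  v_{1} + v_{2} = 2·v_{5}  ⟹  sig = [2:2]
  • {1,4}:  v_{1} + v_{4} = 2·v_{3}  ⟹  sig = [2:2]

Hence PRS(X_Σ) =
    |P|=2: 9 collections, coeffs (), (), (1), (1), (1), (1), (1), (2), (2)


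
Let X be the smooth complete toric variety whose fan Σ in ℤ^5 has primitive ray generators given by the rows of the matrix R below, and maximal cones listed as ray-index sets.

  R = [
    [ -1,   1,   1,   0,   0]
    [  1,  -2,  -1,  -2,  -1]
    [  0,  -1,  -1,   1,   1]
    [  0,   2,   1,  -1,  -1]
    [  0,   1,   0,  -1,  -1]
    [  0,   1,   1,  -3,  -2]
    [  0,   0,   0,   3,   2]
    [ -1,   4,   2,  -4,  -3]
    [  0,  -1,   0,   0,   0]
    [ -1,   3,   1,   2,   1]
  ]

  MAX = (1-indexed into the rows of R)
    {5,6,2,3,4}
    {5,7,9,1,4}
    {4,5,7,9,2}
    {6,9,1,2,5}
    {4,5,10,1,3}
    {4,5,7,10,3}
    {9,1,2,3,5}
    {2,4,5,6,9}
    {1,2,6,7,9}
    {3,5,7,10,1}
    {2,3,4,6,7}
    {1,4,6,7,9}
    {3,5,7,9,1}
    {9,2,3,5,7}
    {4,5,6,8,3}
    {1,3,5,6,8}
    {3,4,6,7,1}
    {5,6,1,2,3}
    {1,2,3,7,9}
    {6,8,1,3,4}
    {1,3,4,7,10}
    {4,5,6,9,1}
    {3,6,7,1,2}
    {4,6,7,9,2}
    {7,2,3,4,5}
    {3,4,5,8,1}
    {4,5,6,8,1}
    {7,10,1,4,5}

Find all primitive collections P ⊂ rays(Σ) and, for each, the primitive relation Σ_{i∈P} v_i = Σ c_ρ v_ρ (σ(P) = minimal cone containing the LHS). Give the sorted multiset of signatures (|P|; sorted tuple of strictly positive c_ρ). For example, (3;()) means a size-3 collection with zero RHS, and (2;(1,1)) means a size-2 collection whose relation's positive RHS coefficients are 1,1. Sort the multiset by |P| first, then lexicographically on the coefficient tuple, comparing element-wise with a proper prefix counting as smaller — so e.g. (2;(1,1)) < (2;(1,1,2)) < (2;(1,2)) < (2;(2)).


14 collections generate NE(X_Σ); each relation:

  {2,10}:  v_{2} + v_{10} = v_{3} + v_{4}  so sig = (2;(1,1))
  {8,9}:  v_{8} + v_{9} = v_{1} + v_{5} + v_{6}  so sig = (2;(1,1,1))
  {9,10}:  v_{9} + v_{10} = v_{1} + v_{5} + v_{7}  so sig = (2;(1,1,1))
  {2,8}:  v_{2} + v_{8} = v_{3} + v_{5} + 2·v_{6}  so sig = (2;(1,1,2))
  {6,10}:  v_{6} + v_{10} = v_{1} + v_{3} + 2·v_{4}  so sig = (2;(1,1,2))
  {7,8}:  v_{7} + v_{8} = v_{1} + v_{3} + 2·v_{4}  so sig = (2;(1,1,2))
  {8,10}:  v_{8} + v_{10} = 2·v_{1} + 2·v_{3} + 3·v_{4} + v_{5}  so sig = (2;(1,2,2,3))
  {3,4,9}:  v_{3} + v_{4} + v_{9} = 0  so sig = (3;())
  {1,2,4}:  v_{1} + v_{2} + v_{4} = v_{6}  so sig = (3;(1))
  {5,6,7}:  v_{5} + v_{6} + v_{7} = v_{4}  so sig = (3;(1))
  {3,6,9}:  v_{3} + v_{6} + v_{9} = v_{1} + v_{2}  so sig = (3;(1,1))
  {1,2,5,7}:  v_{1} + v_{2} + v_{5} + v_{7} = 0  so sig = (4;())
  {1,3,4,5,6}:  v_{1} + v_{3} + v_{4} + v_{5} + v_{6} = v_{8}  so sig = (5;(1))
  {1,3,4,5,7}:  v_{1} + v_{3} + v_{4} + v_{5} + v_{7} = v_{10}  so sig = (5;(1))

Hence PRS(X_Σ) =
[(2;(1,1)), (2;(1,1,1)), (2;(1,1,1)), (2;(1,1,2)), (2;(1,1,2)), (2;(1,1,2)), (2;(1,2,2,3)), (3;()), (3;(1)), (3;(1)), (3;(1,1)), (4;()), (5;(1)), (5;(1))]


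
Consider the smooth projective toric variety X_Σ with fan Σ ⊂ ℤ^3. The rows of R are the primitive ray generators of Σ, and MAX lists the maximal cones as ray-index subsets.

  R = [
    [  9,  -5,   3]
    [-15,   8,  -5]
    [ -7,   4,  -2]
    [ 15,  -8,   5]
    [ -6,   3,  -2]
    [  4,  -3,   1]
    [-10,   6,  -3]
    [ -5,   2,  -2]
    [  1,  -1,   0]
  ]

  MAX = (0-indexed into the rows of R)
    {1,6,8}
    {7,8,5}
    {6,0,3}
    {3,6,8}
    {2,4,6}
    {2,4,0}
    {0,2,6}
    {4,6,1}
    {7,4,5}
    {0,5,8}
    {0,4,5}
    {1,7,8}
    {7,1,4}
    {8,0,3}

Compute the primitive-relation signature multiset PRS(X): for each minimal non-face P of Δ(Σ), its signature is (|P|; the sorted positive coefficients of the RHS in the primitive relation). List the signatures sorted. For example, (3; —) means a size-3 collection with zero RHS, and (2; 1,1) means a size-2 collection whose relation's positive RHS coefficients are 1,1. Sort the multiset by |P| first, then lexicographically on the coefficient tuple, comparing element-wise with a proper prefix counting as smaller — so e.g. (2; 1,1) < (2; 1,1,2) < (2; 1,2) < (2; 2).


17 collections generate NE(X_Σ); each relation:

  P={1,3}:  v_{1} + v_{3} = 0  ⟹  sig = (2; —)
  P={0,1}:  v_{0} + v_{1} = v_{4}  ⟹  sig = (2; 1)
  P={0,7}:  v_{0} + v_{7} = v_{5}  ⟹  sig = (2; 1)
  P={2,8}:  v_{2} + v_{8} = v_{4}  ⟹  sig = (2; 1)
  P={3,4}:  v_{3} + v_{4} = v_{0}  ⟹  sig = (2; 1)
  P={4,8}:  v_{4} + v_{8} = v_{7}  ⟹  sig = (2; 1)
  P={5,6}:  v_{5} + v_{6} = v_{4}  ⟹  sig = (2; 1)
  P={6,7}:  v_{6} + v_{7} = v_{1}  ⟹  sig = (2; 1)
  P={1,5}:  v_{1} + v_{5} = v_{4} + v_{7}  ⟹  sig = (2; 1,1)
  P={3,7}:  v_{3} + v_{7} = v_{0} + v_{8}  ⟹  sig = (2; 1,1)
  P={1,2}:  v_{1} + v_{2} = 2·v_{4} + v_{6}  ⟹  sig = (2; 1,2)
  P={2,3}:  v_{2} + v_{3} = 2·v_{0} + v_{6}  ⟹  sig = (2; 1,2)
  P={2,5}:  v_{2} + v_{5} = v_{0} + 2·v_{4}  ⟹  sig = (2; 1,2)
  P={3,5}:  v_{3} + v_{5} = 2·v_{0} + v_{8}  ⟹  sig = (2; 1,2)
  P={2,7}:  v_{2} + v_{7} = 2·v_{4}  ⟹  sig = (2; 2)
  P={0,6,8}:  v_{0} + v_{6} + v_{8} = 0  ⟹  sig = (3; —)
  P={0,4,6}:  v_{0} + v_{4} + v_{6} = v_{2}  ⟹  sig = (3; 1)

Hence PRS(X_Σ) =
[(2; —), (2; 1), (2; 1), (2; 1), (2; 1), (2; 1), (2; 1), (2; 1), (2; 1,1), (2; 1,1), (2; 1,2), (2; 1,2), (2; 1,2), (2; 1,2), (2; 2), (3; —), (3; 1)]


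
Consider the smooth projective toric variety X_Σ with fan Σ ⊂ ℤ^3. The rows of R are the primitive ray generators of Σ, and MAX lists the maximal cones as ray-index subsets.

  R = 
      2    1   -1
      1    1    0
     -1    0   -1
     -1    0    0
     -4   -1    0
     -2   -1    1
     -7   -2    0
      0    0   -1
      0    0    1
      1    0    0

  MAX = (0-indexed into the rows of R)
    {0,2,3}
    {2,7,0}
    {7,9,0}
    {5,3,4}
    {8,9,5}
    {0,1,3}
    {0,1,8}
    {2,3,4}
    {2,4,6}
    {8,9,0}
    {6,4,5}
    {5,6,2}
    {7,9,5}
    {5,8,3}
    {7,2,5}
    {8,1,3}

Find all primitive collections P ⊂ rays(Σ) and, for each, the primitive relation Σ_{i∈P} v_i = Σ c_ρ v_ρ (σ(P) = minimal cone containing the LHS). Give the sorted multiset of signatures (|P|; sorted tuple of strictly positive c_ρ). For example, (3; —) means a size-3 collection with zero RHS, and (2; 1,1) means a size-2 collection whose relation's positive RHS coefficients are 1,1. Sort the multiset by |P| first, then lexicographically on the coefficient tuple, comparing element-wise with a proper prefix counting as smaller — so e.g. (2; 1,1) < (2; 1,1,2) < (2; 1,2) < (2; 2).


24 collections generate NE(X_Σ); each relation:

  • {0,5}:  v_{0} + v_{5} = 0  ⇒ sig = (2; —)
  • {3,9}:  v_{3} + v_{9} = 0  ⇒ sig = (2; —)
  • {7,8}:  v_{7} + v_{8} = 0  ⇒ sig = (2; —)
  • {2,8}:  v_{2} + v_{8} = v_{3}  ⇒ sig = (2; 1)
  • {2,9}:  v_{2} + v_{9} = v_{7}  ⇒ sig = (2; 1)
  • {3,7}:  v_{3} + v_{7} = v_{2}  ⇒ sig = (2; 1)
  • {0,4}:  v_{0} + v_{4} = v_{2} + v_{3}  ⇒ sig = (2; 1,1)
  • {0,6}:  v_{0} + v_{6} = v_{2} + v_{4}  ⇒ sig = (2; 1,1)
  • {1,5}:  v_{1} + v_{5} = v_{3} + v_{8}  ⇒ sig = (2; 1,1)
  • {1,7}:  v_{1} + v_{7} = v_{0} + v_{3}  ⇒ sig = (2; 1,1)
  • {1,9}:  v_{1} + v_{9} = v_{0} + v_{8}  ⇒ sig = (2; 1,1)
  • {4,9}:  v_{4} + v_{9} = v_{2} + v_{5}  ⇒ sig = (2; 1,1)
  • {6,8}:  v_{6} + v_{8} = v_{3} + v_{4} + v_{5}  ⇒ sig = (2; 1,1,1)
  • {1,2}:  v_{1} + v_{2} = v_{0} + 2·v_{3}  ⇒ sig = (2; 1,2)
  • {1,6}:  v_{1} + v_{6} = 2·v_{3} + v_{4}  ⇒ sig = (2; 1,2)
  • {4,7}:  v_{4} + v_{7} = 2·v_{2} + v_{5}  ⇒ sig = (2; 1,2)
  • {4,8}:  v_{4} + v_{8} = 2·v_{3} + v_{5}  ⇒ sig = (2; 1,2)
  • {3,6}:  v_{3} + v_{6} = 2·v_{4}  ⇒ sig = (2; 2)
  • {6,9}:  v_{6} + v_{9} = 2·v_{2} + 2·v_{5}  ⇒ sig = (2; 2,2)
  • {6,7}:  v_{6} + v_{7} = 3·v_{2} + 2·v_{5}  ⇒ sig = (2; 2,3)
  • {1,4}:  v_{1} + v_{4} = 3·v_{3}  ⇒ sig = (2; 3)
  • {0,3,8}:  v_{0} + v_{3} + v_{8} = v_{1}  ⇒ sig = (3; 1)
  • {2,3,5}:  v_{2} + v_{3} + v_{5} = v_{4}  ⇒ sig = (3; 1)
  • {2,4,5}:  v_{2} + v_{4} + v_{5} = v_{6}  ⇒ sig = (3; 1)

so the primitive-relation signature multiset is
{ (2; —) ×3,  (2; 1) ×3,  (2; 1,1) ×6,  (2; 1,1,1),  (2; 1,2) ×4,  (2; 2),  (2; 2,2),  (2; 2,3),  (2; 3),  (3; 1) ×3 }


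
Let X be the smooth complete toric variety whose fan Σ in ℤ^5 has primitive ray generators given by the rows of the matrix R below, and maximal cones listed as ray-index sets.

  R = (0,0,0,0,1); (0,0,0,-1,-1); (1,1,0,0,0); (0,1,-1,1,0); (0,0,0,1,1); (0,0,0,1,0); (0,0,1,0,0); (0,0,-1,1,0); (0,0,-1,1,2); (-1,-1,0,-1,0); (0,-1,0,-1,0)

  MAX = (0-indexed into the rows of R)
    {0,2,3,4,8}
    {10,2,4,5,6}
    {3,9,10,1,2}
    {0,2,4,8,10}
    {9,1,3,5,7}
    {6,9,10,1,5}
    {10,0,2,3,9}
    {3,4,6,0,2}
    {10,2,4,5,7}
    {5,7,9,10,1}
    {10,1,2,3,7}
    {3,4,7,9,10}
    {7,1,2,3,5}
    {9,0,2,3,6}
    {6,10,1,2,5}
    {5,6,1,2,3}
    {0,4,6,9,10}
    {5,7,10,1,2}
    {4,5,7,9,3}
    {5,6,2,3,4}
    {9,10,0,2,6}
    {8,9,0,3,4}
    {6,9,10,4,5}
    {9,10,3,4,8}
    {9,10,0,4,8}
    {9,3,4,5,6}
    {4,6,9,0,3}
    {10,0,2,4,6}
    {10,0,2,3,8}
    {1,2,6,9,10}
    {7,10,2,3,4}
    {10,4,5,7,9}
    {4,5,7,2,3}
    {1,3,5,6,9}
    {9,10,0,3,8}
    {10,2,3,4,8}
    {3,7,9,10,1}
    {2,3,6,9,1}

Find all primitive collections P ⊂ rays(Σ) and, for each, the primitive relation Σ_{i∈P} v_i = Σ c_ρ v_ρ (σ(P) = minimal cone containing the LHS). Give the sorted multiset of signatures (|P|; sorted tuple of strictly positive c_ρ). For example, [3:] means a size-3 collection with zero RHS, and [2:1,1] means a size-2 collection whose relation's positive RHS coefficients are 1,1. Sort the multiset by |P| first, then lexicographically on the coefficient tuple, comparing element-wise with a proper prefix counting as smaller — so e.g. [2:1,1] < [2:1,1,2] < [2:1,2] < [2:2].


Δ(Σ) — 11 vertices, 16 min non-faces:

  P = {1,4}:  v_{1} + v_{4} = 0 — sig = [2:]
  P = {0,5}:  v_{0} + v_{5} = v_{4} — sig = [2:1]
  P = {6,7}:  v_{6} + v_{7} = v_{5} — sig = [2:1]
  P = {0,1}:  v_{0} + v_{1} = v_{2} + v_{9} — sig = [2:1,1]
  P = {6,8}:  v_{6} + v_{8} = v_{0} + v_{4} — sig = [2:1,1]
  P = {0,7}:  v_{0} + v_{7} = v_{3} + v_{4} + v_{10} — sig = [2:1,1,1]
  P = {1,8}:  v_{1} + v_{8} = v_{0} + v_{3} + v_{10} — sig = [2:1,1,1]
  P = {5,8}:  v_{5} + v_{8} = v_{3} + 2·v_{4} + v_{10} — sig = [2:1,1,2]
  P = {7,8}:  v_{7} + v_{8} = 2·v_{3} + 2·v_{4} + 2·v_{10} — sig = [2:2,2,2]
  P = {2,5,9}:  v_{2} + v_{5} + v_{9} = 0 — sig = [3:]
  P = {3,6,10}:  v_{3} + v_{6} + v_{10} = 0 — sig = [3:]
  P = {2,4,9}:  v_{2} + v_{4} + v_{9} = v_{0} — sig = [3:1]
  P = {3,5,10}:  v_{3} + v_{5} + v_{10} = v_{7} — sig = [3:1]
  P = {2,7,9}:  v_{2} + v_{7} + v_{9} = v_{3} + v_{10} — sig = [3:1,1]
  P = {2,8,9}:  v_{2} + v_{8} + v_{9} = 2·v_{0} + v_{3} + v_{10} — sig = [3:1,1,2]
  P = {0,3,4,10}:  v_{0} + v_{3} + v_{4} + v_{10} = v_{8} — sig = [4:1]

Sorted signature multiset PRS(X):
[[2:], [2:1], [2:1], [2:1,1], [2:1,1], [2:1,1,1], [2:1,1,1], [2:1,1,2], [2:2,2,2], [3:], [3:], [3:1], [3:1], [3:1,1], [3:1,1,2], [4:1]]
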